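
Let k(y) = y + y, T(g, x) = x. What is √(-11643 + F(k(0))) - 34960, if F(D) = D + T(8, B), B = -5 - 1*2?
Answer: -34960 + 5*I*√466 ≈ -34960.0 + 107.94*I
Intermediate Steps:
B = -7 (B = -5 - 2 = -7)
k(y) = 2*y
F(D) = -7 + D (F(D) = D - 7 = -7 + D)
√(-11643 + F(k(0))) - 34960 = √(-11643 + (-7 + 2*0)) - 34960 = √(-11643 + (-7 + 0)) - 34960 = √(-11643 - 7) - 34960 = √(-11650) - 34960 = 5*I*√466 - 34960 = -34960 + 5*I*√466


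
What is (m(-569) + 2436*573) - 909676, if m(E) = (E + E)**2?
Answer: 1781196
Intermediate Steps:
m(E) = 4*E**2 (m(E) = (2*E)**2 = 4*E**2)
(m(-569) + 2436*573) - 909676 = (4*(-569)**2 + 2436*573) - 909676 = (4*323761 + 1395828) - 909676 = (1295044 + 1395828) - 909676 = 2690872 - 909676 = 1781196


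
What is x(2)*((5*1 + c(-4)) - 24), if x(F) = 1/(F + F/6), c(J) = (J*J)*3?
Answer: 87/7 ≈ 12.429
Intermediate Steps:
c(J) = 3*J² (c(J) = J²*3 = 3*J²)
x(F) = 6/(7*F) (x(F) = 1/(F + F*(⅙)) = 1/(F + F/6) = 1/(7*F/6) = 6/(7*F))
x(2)*((5*1 + c(-4)) - 24) = ((6/7)/2)*((5*1 + 3*(-4)²) - 24) = ((6/7)*(½))*((5 + 3*16) - 24) = 3*((5 + 48) - 24)/7 = 3*(53 - 24)/7 = (3/7)*29 = 87/7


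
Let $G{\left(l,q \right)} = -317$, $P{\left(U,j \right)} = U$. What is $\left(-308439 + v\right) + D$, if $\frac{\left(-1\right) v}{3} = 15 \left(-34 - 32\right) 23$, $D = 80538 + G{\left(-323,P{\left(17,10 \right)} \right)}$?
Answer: $-159908$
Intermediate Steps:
$D = 80221$ ($D = 80538 - 317 = 80221$)
$v = 68310$ ($v = - 3 \cdot 15 \left(-34 - 32\right) 23 = - 3 \cdot 15 \left(-66\right) 23 = - 3 \left(\left(-990\right) 23\right) = \left(-3\right) \left(-22770\right) = 68310$)
$\left(-308439 + v\right) + D = \left(-308439 + 68310\right) + 80221 = -240129 + 80221 = -159908$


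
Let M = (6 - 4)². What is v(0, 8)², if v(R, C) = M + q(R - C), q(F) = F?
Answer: 16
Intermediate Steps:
M = 4 (M = 2² = 4)
v(R, C) = 4 + R - C (v(R, C) = 4 + (R - C) = 4 + R - C)
v(0, 8)² = (4 + 0 - 1*8)² = (4 + 0 - 8)² = (-4)² = 16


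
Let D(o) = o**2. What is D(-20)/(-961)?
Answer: -400/961 ≈ -0.41623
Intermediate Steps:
D(-20)/(-961) = (-20)**2/(-961) = 400*(-1/961) = -400/961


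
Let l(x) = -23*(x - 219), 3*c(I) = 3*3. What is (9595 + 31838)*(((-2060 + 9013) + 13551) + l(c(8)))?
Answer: 1055381376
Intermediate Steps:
c(I) = 3 (c(I) = (3*3)/3 = (1/3)*9 = 3)
l(x) = 5037 - 23*x (l(x) = -23*(-219 + x) = 5037 - 23*x)
(9595 + 31838)*(((-2060 + 9013) + 13551) + l(c(8))) = (9595 + 31838)*(((-2060 + 9013) + 13551) + (5037 - 23*3)) = 41433*((6953 + 13551) + (5037 - 69)) = 41433*(20504 + 4968) = 41433*25472 = 1055381376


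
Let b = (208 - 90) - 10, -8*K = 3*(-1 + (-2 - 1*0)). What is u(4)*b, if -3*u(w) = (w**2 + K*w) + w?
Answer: -882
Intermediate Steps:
K = 9/8 (K = -3*(-1 + (-2 - 1*0))/8 = -3*(-1 + (-2 + 0))/8 = -3*(-1 - 2)/8 = -3*(-3)/8 = -1/8*(-9) = 9/8 ≈ 1.1250)
u(w) = -17*w/24 - w**2/3 (u(w) = -((w**2 + 9*w/8) + w)/3 = -(w**2 + 17*w/8)/3 = -17*w/24 - w**2/3)
b = 108 (b = 118 - 10 = 108)
u(4)*b = -1/24*4*(17 + 8*4)*108 = -1/24*4*(17 + 32)*108 = -1/24*4*49*108 = -49/6*108 = -882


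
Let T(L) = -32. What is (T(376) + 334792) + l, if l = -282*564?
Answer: 175712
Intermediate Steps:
l = -159048
(T(376) + 334792) + l = (-32 + 334792) - 159048 = 334760 - 159048 = 175712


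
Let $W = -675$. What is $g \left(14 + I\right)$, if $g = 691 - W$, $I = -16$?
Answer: $-2732$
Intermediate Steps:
$g = 1366$ ($g = 691 - -675 = 691 + 675 = 1366$)
$g \left(14 + I\right) = 1366 \left(14 - 16\right) = 1366 \left(-2\right) = -2732$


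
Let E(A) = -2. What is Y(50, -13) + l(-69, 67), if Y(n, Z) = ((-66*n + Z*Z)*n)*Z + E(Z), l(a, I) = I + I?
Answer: 2035282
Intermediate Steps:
l(a, I) = 2*I
Y(n, Z) = -2 + Z*n*(Z² - 66*n) (Y(n, Z) = ((-66*n + Z*Z)*n)*Z - 2 = ((-66*n + Z²)*n)*Z - 2 = ((Z² - 66*n)*n)*Z - 2 = (n*(Z² - 66*n))*Z - 2 = Z*n*(Z² - 66*n) - 2 = -2 + Z*n*(Z² - 66*n))
Y(50, -13) + l(-69, 67) = (-2 + 50*(-13)³ - 66*(-13)*50²) + 2*67 = (-2 + 50*(-2197) - 66*(-13)*2500) + 134 = (-2 - 109850 + 2145000) + 134 = 2035148 + 134 = 2035282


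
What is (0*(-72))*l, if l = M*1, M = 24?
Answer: 0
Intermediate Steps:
l = 24 (l = 24*1 = 24)
(0*(-72))*l = (0*(-72))*24 = 0*24 = 0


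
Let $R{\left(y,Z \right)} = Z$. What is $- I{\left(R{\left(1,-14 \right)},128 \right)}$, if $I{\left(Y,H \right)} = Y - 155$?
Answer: $169$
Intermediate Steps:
$I{\left(Y,H \right)} = -155 + Y$
$- I{\left(R{\left(1,-14 \right)},128 \right)} = - (-155 - 14) = \left(-1\right) \left(-169\right) = 169$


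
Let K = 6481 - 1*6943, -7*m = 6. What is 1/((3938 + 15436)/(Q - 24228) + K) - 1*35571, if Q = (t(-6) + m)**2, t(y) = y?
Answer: -3250942628025/91393057 ≈ -35571.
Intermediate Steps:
m = -6/7 (m = -1/7*6 = -6/7 ≈ -0.85714)
Q = 2304/49 (Q = (-6 - 6/7)**2 = (-48/7)**2 = 2304/49 ≈ 47.020)
K = -462 (K = 6481 - 6943 = -462)
1/((3938 + 15436)/(Q - 24228) + K) - 1*35571 = 1/((3938 + 15436)/(2304/49 - 24228) - 462) - 1*35571 = 1/(19374/(-1184868/49) - 462) - 35571 = 1/(19374*(-49/1184868) - 462) - 35571 = 1/(-158221/197478 - 462) - 35571 = 1/(-91393057/197478) - 35571 = -197478/91393057 - 35571 = -3250942628025/91393057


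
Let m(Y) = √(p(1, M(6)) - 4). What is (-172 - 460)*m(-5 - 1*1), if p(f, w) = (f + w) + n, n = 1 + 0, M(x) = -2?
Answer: -1264*I ≈ -1264.0*I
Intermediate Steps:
n = 1
p(f, w) = 1 + f + w (p(f, w) = (f + w) + 1 = 1 + f + w)
m(Y) = 2*I (m(Y) = √((1 + 1 - 2) - 4) = √(0 - 4) = √(-4) = 2*I)
(-172 - 460)*m(-5 - 1*1) = (-172 - 460)*(2*I) = -1264*I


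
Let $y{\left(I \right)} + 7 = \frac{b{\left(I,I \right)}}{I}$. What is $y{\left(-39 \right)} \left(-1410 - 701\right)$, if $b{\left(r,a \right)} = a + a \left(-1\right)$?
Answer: $14777$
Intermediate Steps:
$b{\left(r,a \right)} = 0$ ($b{\left(r,a \right)} = a - a = 0$)
$y{\left(I \right)} = -7$ ($y{\left(I \right)} = -7 + \frac{0}{I} = -7 + 0 = -7$)
$y{\left(-39 \right)} \left(-1410 - 701\right) = - 7 \left(-1410 - 701\right) = \left(-7\right) \left(-2111\right) = 14777$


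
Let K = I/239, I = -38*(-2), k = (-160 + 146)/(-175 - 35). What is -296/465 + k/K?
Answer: -5029/11780 ≈ -0.42691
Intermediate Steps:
k = 1/15 (k = -14/(-210) = -14*(-1/210) = 1/15 ≈ 0.066667)
I = 76
K = 76/239 ≈ 0.31799
-296/465 + k/K = -296/465 + 1/(15*(76/239)) = -296*1/465 + (1/15)*(239/76) = -296/465 + 239/1140 = -5029/11780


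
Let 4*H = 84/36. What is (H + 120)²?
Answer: 2093809/144 ≈ 14540.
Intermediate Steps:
H = 7/12 (H = (84/36)/4 = (84*(1/36))/4 = (¼)*(7/3) = 7/12 ≈ 0.58333)
(H + 120)² = (7/12 + 120)² = (1447/12)² = 2093809/144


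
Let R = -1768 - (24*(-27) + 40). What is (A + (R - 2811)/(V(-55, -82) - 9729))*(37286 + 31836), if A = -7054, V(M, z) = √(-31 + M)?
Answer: -46149119822494078/94653527 + 274483462*I*√86/94653527 ≈ -4.8756e+8 + 26.892*I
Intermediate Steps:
R = -1160 (R = -1768 - (-648 + 40) = -1768 - 1*(-608) = -1768 + 608 = -1160)
(A + (R - 2811)/(V(-55, -82) - 9729))*(37286 + 31836) = (-7054 + (-1160 - 2811)/(√(-31 - 55) - 9729))*(37286 + 31836) = (-7054 - 3971/(√(-86) - 9729))*69122 = (-7054 - 3971/(I*√86 - 9729))*69122 = (-7054 - 3971/(-9729 + I*√86))*69122 = -487586588 - 274483462/(-9729 + I*√86)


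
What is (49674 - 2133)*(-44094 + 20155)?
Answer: -1138083999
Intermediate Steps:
(49674 - 2133)*(-44094 + 20155) = 47541*(-23939) = -1138083999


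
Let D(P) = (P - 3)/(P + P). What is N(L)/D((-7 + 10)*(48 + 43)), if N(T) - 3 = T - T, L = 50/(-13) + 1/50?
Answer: 91/15 ≈ 6.0667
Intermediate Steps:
L = -2487/650 (L = 50*(-1/13) + 1*(1/50) = -50/13 + 1/50 = -2487/650 ≈ -3.8262)
N(T) = 3 (N(T) = 3 + (T - T) = 3 + 0 = 3)
D(P) = (-3 + P)/(2*P) (D(P) = (-3 + P)/((2*P)) = (-3 + P)*(1/(2*P)) = (-3 + P)/(2*P))
N(L)/D((-7 + 10)*(48 + 43)) = 3/(((-3 + (-7 + 10)*(48 + 43))/(2*(((-7 + 10)*(48 + 43)))))) = 3/(((-3 + 3*91)/(2*((3*91))))) = 3/(((1/2)*(-3 + 273)/273)) = 3/(((1/2)*(1/273)*270)) = 3/(45/91) = 3*(91/45) = 91/15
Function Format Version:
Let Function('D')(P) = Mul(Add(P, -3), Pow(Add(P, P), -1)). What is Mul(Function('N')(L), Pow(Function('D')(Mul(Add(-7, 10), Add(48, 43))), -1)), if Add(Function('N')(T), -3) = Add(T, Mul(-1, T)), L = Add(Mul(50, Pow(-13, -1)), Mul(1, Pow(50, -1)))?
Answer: Rational(91, 15) ≈ 6.0667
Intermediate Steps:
L = Rational(-2487, 650) (L = Add(Mul(50, Rational(-1, 13)), Mul(1, Rational(1, 50))) = Add(Rational(-50, 13), Rational(1, 50)) = Rational(-2487, 650) ≈ -3.8262)
Function('N')(T) = 3 (Function('N')(T) = Add(3, Add(T, Mul(-1, T))) = Add(3, 0) = 3)
Function('D')(P) = Mul(Rational(1, 2), Pow(P, -1), Add(-3, P)) (Function('D')(P) = Mul(Add(-3, P), Pow(Mul(2, P), -1)) = Mul(Add(-3, P), Mul(Rational(1, 2), Pow(P, -1))) = Mul(Rational(1, 2), Pow(P, -1), Add(-3, P)))
Mul(Function('N')(L), Pow(Function('D')(Mul(Add(-7, 10), Add(48, 43))), -1)) = Mul(3, Pow(Mul(Rational(1, 2), Pow(Mul(Add(-7, 10), Add(48, 43)), -1), Add(-3, Mul(Add(-7, 10), Add(48, 43)))), -1)) = Mul(3, Pow(Mul(Rational(1, 2), Pow(Mul(3, 91), -1), Add(-3, Mul(3, 91))), -1)) = Mul(3, Pow(Mul(Rational(1, 2), Pow(273, -1), Add(-3, 273)), -1)) = Mul(3, Pow(Mul(Rational(1, 2), Rational(1, 273), 270), -1)) = Mul(3, Pow(Rational(45, 91), -1)) = Mul(3, Rational(91, 45)) = Rational(91, 15)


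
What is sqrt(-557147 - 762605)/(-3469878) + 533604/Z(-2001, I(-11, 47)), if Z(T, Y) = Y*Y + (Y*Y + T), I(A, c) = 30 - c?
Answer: -533604/1423 - I*sqrt(329938)/1734939 ≈ -374.99 - 0.00033108*I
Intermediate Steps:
Z(T, Y) = T + 2*Y**2 (Z(T, Y) = Y**2 + (Y**2 + T) = Y**2 + (T + Y**2) = T + 2*Y**2)
sqrt(-557147 - 762605)/(-3469878) + 533604/Z(-2001, I(-11, 47)) = sqrt(-557147 - 762605)/(-3469878) + 533604/(-2001 + 2*(30 - 1*47)**2) = sqrt(-1319752)*(-1/3469878) + 533604/(-2001 + 2*(30 - 47)**2) = (2*I*sqrt(329938))*(-1/3469878) + 533604/(-2001 + 2*(-17)**2) = -I*sqrt(329938)/1734939 + 533604/(-2001 + 2*289) = -I*sqrt(329938)/1734939 + 533604/(-2001 + 578) = -I*sqrt(329938)/1734939 + 533604/(-1423) = -I*sqrt(329938)/1734939 + 533604*(-1/1423) = -I*sqrt(329938)/1734939 - 533604/1423 = -533604/1423 - I*sqrt(329938)/1734939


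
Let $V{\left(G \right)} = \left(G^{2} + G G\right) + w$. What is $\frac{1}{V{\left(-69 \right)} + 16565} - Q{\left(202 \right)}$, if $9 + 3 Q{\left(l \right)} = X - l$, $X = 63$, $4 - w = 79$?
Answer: $\frac{3849779}{78036} \approx 49.333$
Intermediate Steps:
$w = -75$ ($w = 4 - 79 = -75$)
$V{\left(G \right)} = -75 + 2 G^{2}$ ($V{\left(G \right)} = \left(G^{2} + G G\right) - 75 = \left(G^{2} + G^{2}\right) - 75 = 2 G^{2} - 75 = -75 + 2 G^{2}$)
$Q{\left(l \right)} = 18 - \frac{l}{3}$ ($Q{\left(l \right)} = -3 + \frac{63 - l}{3} = -3 - \left(-21 + \frac{l}{3}\right) = 18 - \frac{l}{3}$)
$\frac{1}{V{\left(-69 \right)} + 16565} - Q{\left(202 \right)} = \frac{1}{\left(-75 + 2 \left(-69\right)^{2}\right) + 16565} - \left(18 - \frac{202}{3}\right) = \frac{1}{\left(-75 + 2 \cdot 4761\right) + 16565} - \left(18 - \frac{202}{3}\right) = \frac{1}{\left(-75 + 9522\right) + 16565} - - \frac{148}{3} = \frac{1}{9447 + 16565} + \frac{148}{3} = \frac{1}{26012} + \frac{148}{3} = \frac{3849779}{78036}$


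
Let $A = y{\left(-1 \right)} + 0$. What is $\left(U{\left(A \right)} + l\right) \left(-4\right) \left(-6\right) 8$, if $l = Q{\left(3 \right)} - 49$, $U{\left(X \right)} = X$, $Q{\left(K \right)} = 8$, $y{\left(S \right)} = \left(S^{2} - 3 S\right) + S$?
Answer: $-7296$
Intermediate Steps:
$y{\left(S \right)} = S^{2} - 2 S$
$A = 3$ ($A = - (-2 - 1) + 0 = \left(-1\right) \left(-3\right) + 0 = 3 + 0 = 3$)
$l = -41$ ($l = 8 - 49 = -41$)
$\left(U{\left(A \right)} + l\right) \left(-4\right) \left(-6\right) 8 = \left(3 - 41\right) \left(-4\right) \left(-6\right) 8 = - 38 \cdot 24 \cdot 8 = \left(-38\right) 192 = -7296$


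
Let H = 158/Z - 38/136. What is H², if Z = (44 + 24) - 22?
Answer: 24354225/2446096 ≈ 9.9564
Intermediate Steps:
Z = 46 (Z = 68 - 22 = 46)
H = 4935/1564 (H = 158/46 - 38/136 = 158*(1/46) - 38*1/136 = 79/23 - 19/68 = 4935/1564 ≈ 3.1554)
H² = (4935/1564)² = 24354225/2446096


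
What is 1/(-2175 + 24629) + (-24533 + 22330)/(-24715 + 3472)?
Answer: 49487405/476990322 ≈ 0.10375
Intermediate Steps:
1/(-2175 + 24629) + (-24533 + 22330)/(-24715 + 3472) = 1/22454 - 2203/(-21243) = 1/22454 - 2203*(-1/21243) = 1/22454 + 2203/21243 = 49487405/476990322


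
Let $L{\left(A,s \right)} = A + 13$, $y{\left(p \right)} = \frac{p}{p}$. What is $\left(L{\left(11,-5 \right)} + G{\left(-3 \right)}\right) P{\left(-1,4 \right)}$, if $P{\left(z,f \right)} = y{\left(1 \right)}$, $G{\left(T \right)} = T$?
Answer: $21$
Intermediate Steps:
$y{\left(p \right)} = 1$
$P{\left(z,f \right)} = 1$
$L{\left(A,s \right)} = 13 + A$
$\left(L{\left(11,-5 \right)} + G{\left(-3 \right)}\right) P{\left(-1,4 \right)} = \left(\left(13 + 11\right) - 3\right) 1 = \left(24 - 3\right) 1 = 21 \cdot 1 = 21$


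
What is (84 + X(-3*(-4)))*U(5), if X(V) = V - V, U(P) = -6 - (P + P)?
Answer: -1344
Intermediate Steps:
U(P) = -6 - 2*P
X(V) = 0
(84 + X(-3*(-4)))*U(5) = (84 + 0)*(-6 - 2*5) = 84*(-6 - 10) = 84*(-16) = -1344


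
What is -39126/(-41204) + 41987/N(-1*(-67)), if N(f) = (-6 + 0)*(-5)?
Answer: 216400766/154515 ≈ 1400.5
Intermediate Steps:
N(f) = 30 (N(f) = -6*(-5) = 30)
-39126/(-41204) + 41987/N(-1*(-67)) = -39126/(-41204) + 41987/30 = -39126*(-1/41204) + 41987*(1/30) = 19563/20602 + 41987/30 = 216400766/154515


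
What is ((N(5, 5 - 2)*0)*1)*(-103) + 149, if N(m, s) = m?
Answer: 149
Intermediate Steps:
((N(5, 5 - 2)*0)*1)*(-103) + 149 = ((5*0)*1)*(-103) + 149 = (0*1)*(-103) + 149 = 0*(-103) + 149 = 0 + 149 = 149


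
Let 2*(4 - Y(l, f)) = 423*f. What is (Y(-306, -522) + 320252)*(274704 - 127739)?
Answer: 63291799935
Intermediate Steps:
Y(l, f) = 4 - 423*f/2
(Y(-306, -522) + 320252)*(274704 - 127739) = ((4 - 423/2*(-522)) + 320252)*(274704 - 127739) = ((4 + 110403) + 320252)*146965 = (110407 + 320252)*146965 = 430659*146965 = 63291799935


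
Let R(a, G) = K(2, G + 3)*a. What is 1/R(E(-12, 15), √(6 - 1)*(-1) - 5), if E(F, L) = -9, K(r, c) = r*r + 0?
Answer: -1/36 ≈ -0.027778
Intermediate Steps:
K(r, c) = r² (K(r, c) = r² + 0 = r²)
R(a, G) = 4*a (R(a, G) = 2²*a = 4*a)
1/R(E(-12, 15), √(6 - 1)*(-1) - 5) = 1/(4*(-9)) = 1/(-36) = -1/36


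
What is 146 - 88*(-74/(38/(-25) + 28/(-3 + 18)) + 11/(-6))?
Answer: 744586/39 ≈ 19092.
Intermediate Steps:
146 - 88*(-74/(38/(-25) + 28/(-3 + 18)) + 11/(-6)) = 146 - 88*(-74/(38*(-1/25) + 28/15) + 11*(-1/6)) = 146 - 88*(-74/(-38/25 + 28*(1/15)) - 11/6) = 146 - 88*(-74/(-38/25 + 28/15) - 11/6) = 146 - 88*(-74/26/75 - 11/6) = 146 - 88*(-74*75/26 - 11/6) = 146 - 88*(-2775/13 - 11/6) = 146 - 88*(-16793/78) = 146 + 738892/39 = 744586/39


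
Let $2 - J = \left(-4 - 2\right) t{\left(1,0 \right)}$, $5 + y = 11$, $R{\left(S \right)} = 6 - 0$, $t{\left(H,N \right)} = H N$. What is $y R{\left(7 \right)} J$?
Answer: $72$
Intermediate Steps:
$R{\left(S \right)} = 6$ ($R{\left(S \right)} = 6 + 0 = 6$)
$y = 6$ ($y = -5 + 11 = 6$)
$J = 2$ ($J = 2 - \left(-4 - 2\right) 1 \cdot 0 = 2 - \left(-6\right) 0 = 2 - 0 = 2 + 0 = 2$)
$y R{\left(7 \right)} J = 6 \cdot 6 \cdot 2 = 36 \cdot 2 = 72$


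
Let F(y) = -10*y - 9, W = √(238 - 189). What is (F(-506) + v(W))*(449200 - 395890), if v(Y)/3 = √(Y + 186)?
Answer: 269268810 + 159930*√193 ≈ 2.7149e+8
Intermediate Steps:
W = 7 (W = √49 = 7)
v(Y) = 3*√(186 + Y) (v(Y) = 3*√(Y + 186) = 3*√(186 + Y))
F(y) = -9 - 10*y
(F(-506) + v(W))*(449200 - 395890) = ((-9 - 10*(-506)) + 3*√(186 + 7))*(449200 - 395890) = ((-9 + 5060) + 3*√193)*53310 = (5051 + 3*√193)*53310 = 269268810 + 159930*√193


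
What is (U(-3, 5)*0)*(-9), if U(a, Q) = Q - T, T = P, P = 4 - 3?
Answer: 0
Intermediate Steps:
P = 1
T = 1
U(a, Q) = -1 + Q (U(a, Q) = Q - 1*1 = Q - 1 = -1 + Q)
(U(-3, 5)*0)*(-9) = ((-1 + 5)*0)*(-9) = (4*0)*(-9) = 0*(-9) = 0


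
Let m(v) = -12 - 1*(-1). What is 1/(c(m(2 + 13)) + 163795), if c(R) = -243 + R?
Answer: 1/163541 ≈ 6.1147e-6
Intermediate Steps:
m(v) = -11 (m(v) = -12 + 1 = -11)
1/(c(m(2 + 13)) + 163795) = 1/((-243 - 11) + 163795) = 1/(-254 + 163795) = 1/163541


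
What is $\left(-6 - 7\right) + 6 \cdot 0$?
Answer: $-13$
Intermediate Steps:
$\left(-6 - 7\right) + 6 \cdot 0 = -13 + 0 = -13$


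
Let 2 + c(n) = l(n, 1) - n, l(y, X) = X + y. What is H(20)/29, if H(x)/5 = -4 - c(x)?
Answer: -15/29 ≈ -0.51724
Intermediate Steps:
c(n) = -1 (c(n) = -2 + ((1 + n) - n) = -2 + 1 = -1)
H(x) = -15 (H(x) = 5*(-4 - 1*(-1)) = 5*(-4 + 1) = 5*(-3) = -15)
H(20)/29 = -15/29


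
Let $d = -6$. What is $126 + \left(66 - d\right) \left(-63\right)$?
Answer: $-4410$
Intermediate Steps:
$126 + \left(66 - d\right) \left(-63\right) = 126 + \left(66 - -6\right) \left(-63\right) = 126 + \left(66 + 6\right) \left(-63\right) = 126 + 72 \left(-63\right) = 126 - 4536 = -4410$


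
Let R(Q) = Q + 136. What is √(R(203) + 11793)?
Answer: 6*√337 ≈ 110.15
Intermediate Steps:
R(Q) = 136 + Q
√(R(203) + 11793) = √((136 + 203) + 11793) = √(339 + 11793) = √12132 = 6*√337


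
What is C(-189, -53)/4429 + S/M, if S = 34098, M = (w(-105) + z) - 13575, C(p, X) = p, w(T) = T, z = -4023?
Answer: -51455303/26135529 ≈ -1.9688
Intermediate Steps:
M = -17703 (M = (-105 - 4023) - 13575 = -4128 - 13575 = -17703)
C(-189, -53)/4429 + S/M = -189/4429 + 34098/(-17703) = -189*1/4429 + 34098*(-1/17703) = -189/4429 - 11366/5901 = -51455303/26135529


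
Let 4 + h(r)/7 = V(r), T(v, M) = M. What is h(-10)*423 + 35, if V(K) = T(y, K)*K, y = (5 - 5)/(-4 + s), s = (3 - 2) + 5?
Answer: 284291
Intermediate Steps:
s = 6 (s = 1 + 5 = 6)
y = 0 (y = (5 - 5)/(-4 + 6) = 0/2 = 0*(1/2) = 0)
V(K) = K**2 (V(K) = K*K = K**2)
h(r) = -28 + 7*r**2
h(-10)*423 + 35 = (-28 + 7*(-10)**2)*423 + 35 = (-28 + 7*100)*423 + 35 = (-28 + 700)*423 + 35 = 672*423 + 35 = 284256 + 35 = 284291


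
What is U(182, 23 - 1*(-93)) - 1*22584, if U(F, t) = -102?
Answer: -22686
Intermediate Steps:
U(182, 23 - 1*(-93)) - 1*22584 = -102 - 1*22584 = -102 - 22584 = -22686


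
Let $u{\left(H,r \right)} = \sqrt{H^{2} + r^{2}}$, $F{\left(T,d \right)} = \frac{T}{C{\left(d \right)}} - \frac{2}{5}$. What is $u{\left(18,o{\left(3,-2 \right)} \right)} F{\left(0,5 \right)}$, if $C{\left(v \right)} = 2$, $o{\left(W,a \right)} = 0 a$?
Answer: $- \frac{36}{5} \approx -7.2$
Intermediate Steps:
$o{\left(W,a \right)} = 0$
$F{\left(T,d \right)} = - \frac{2}{5} + \frac{T}{2}$ ($F{\left(T,d \right)} = \frac{T}{2} - \frac{2}{5} = - \frac{2}{5} + \frac{T}{2}$)
$u{\left(18,o{\left(3,-2 \right)} \right)} F{\left(0,5 \right)} = \sqrt{18^{2} + 0^{2}} \left(- \frac{2}{5} + \frac{1}{2} \cdot 0\right) = \sqrt{324 + 0} \left(- \frac{2}{5} + 0\right) = \sqrt{324} \left(- \frac{2}{5}\right) = 18 \left(- \frac{2}{5}\right) = - \frac{36}{5}$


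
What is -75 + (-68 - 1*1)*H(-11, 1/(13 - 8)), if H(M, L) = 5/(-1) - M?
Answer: -489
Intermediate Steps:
H(M, L) = -5 - M (H(M, L) = 5*(-1) - M = -5 - M)
-75 + (-68 - 1*1)*H(-11, 1/(13 - 8)) = -75 + (-68 - 1*1)*(-5 - 1*(-11)) = -75 + (-68 - 1)*(-5 + 11) = -75 - 69*6 = -75 - 414 = -489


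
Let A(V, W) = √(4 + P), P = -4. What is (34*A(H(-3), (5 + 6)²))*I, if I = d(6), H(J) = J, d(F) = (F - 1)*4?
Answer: 0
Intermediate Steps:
d(F) = -4 + 4*F (d(F) = (-1 + F)*4 = -4 + 4*F)
A(V, W) = 0 (A(V, W) = √(4 - 4) = √0 = 0)
I = 20 (I = -4 + 4*6 = -4 + 24 = 20)
(34*A(H(-3), (5 + 6)²))*I = (34*0)*20 = 0*20 = 0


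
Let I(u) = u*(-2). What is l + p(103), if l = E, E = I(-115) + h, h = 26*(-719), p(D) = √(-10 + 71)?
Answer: -18464 + √61 ≈ -18456.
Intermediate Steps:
p(D) = √61
I(u) = -2*u
h = -18694
E = -18464 (E = -2*(-115) - 18694 = 230 - 18694 = -18464)
l = -18464
l + p(103) = -18464 + √61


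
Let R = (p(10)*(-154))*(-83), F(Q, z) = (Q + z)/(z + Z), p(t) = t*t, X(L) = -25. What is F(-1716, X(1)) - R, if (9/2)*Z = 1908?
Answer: -510003541/399 ≈ -1.2782e+6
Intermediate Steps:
Z = 424 (Z = (2/9)*1908 = 424)
p(t) = t²
F(Q, z) = (Q + z)/(424 + z) (F(Q, z) = (Q + z)/(z + 424) = (Q + z)/(424 + z))
R = 1278200 (R = (10²*(-154))*(-83) = (100*(-154))*(-83) = -15400*(-83) = 1278200)
F(-1716, X(1)) - R = (-1716 - 25)/(424 - 25) - 1*1278200 = -1741/399 - 1278200 = -510003541/399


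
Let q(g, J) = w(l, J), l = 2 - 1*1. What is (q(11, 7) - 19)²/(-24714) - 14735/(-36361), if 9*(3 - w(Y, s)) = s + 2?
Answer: 353652461/898625754 ≈ 0.39355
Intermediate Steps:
l = 1 (l = 2 - 1 = 1)
w(Y, s) = 25/9 - s/9 (w(Y, s) = 3 - (s + 2)/9 = 3 - (2 + s)/9 = 3 + (-2/9 - s/9) = 25/9 - s/9)
q(g, J) = 25/9 - J/9
(q(11, 7) - 19)²/(-24714) - 14735/(-36361) = ((25/9 - ⅑*7) - 19)²/(-24714) - 14735/(-36361) = ((25/9 - 7/9) - 19)²*(-1/24714) - 14735*(-1/36361) = (2 - 19)²*(-1/24714) + 14735/36361 = (-17)²*(-1/24714) + 14735/36361 = 289*(-1/24714) + 14735/36361 = -289/24714 + 14735/36361 = 353652461/898625754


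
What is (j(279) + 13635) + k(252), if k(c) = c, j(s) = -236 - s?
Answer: 13372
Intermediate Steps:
(j(279) + 13635) + k(252) = ((-236 - 1*279) + 13635) + 252 = ((-236 - 279) + 13635) + 252 = (-515 + 13635) + 252 = 13120 + 252 = 13372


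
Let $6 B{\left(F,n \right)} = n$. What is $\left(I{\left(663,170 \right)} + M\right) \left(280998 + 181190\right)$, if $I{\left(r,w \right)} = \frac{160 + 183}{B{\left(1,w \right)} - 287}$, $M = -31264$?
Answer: $- \frac{2803388950471}{194} \approx -1.445 \cdot 10^{10}$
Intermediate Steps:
$B{\left(F,n \right)} = \frac{n}{6}$
$I{\left(r,w \right)} = \frac{343}{-287 + \frac{w}{6}}$ ($I{\left(r,w \right)} = \frac{160 + 183}{\frac{w}{6} - 287} = \frac{343}{-287 + \frac{w}{6}}$)
$\left(I{\left(663,170 \right)} + M\right) \left(280998 + 181190\right) = \left(\frac{2058}{-1722 + 170} - 31264\right) \left(280998 + 181190\right) = \left(\frac{2058}{-1552} - 31264\right) 462188 = \left(2058 \left(- \frac{1}{1552}\right) - 31264\right) 462188 = \left(- \frac{1029}{776} - 31264\right) 462188 = \left(- \frac{24261893}{776}\right) 462188 = - \frac{2803388950471}{194}$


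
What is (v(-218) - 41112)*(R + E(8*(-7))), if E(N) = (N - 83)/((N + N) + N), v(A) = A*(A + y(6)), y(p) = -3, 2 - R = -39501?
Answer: 23447259719/84 ≈ 2.7913e+8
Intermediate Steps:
R = 39503 (R = 2 - 1*(-39501) = 2 + 39501 = 39503)
v(A) = A*(-3 + A) (v(A) = A*(A - 3) = A*(-3 + A))
E(N) = (-83 + N)/(3*N) (E(N) = (-83 + N)/(2*N + N) = (-83 + N)/((3*N)) = (-83 + N)*(1/(3*N)) = (-83 + N)/(3*N))
(v(-218) - 41112)*(R + E(8*(-7))) = (-218*(-3 - 218) - 41112)*(39503 + (-83 + 8*(-7))/(3*((8*(-7))))) = (-218*(-221) - 41112)*(39503 + (⅓)*(-83 - 56)/(-56)) = (48178 - 41112)*(39503 + (⅓)*(-1/56)*(-139)) = 7066*(39503 + 139/168) = 7066*(6636643/168) = 23447259719/84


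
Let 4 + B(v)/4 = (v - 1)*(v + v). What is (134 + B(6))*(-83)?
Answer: -29714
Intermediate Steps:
B(v) = -16 + 8*v*(-1 + v) (B(v) = -16 + 4*((v - 1)*(v + v)) = -16 + 4*((-1 + v)*(2*v)) = -16 + 4*(2*v*(-1 + v)) = -16 + 8*v*(-1 + v))
(134 + B(6))*(-83) = (134 + (-16 - 8*6 + 8*6²))*(-83) = (134 + (-16 - 48 + 8*36))*(-83) = (134 + (-16 - 48 + 288))*(-83) = (134 + 224)*(-83) = 358*(-83) = -29714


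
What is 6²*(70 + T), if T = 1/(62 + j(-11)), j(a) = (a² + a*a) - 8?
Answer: 186489/74 ≈ 2520.1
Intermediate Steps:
j(a) = -8 + 2*a² (j(a) = (a² + a²) - 8 = 2*a² - 8 = -8 + 2*a²)
T = 1/296 (T = 1/(62 + (-8 + 2*(-11)²)) = 1/(62 + (-8 + 2*121)) = 1/(62 + (-8 + 242)) = 1/(62 + 234) = 1/296 ≈ 0.0033784)
6²*(70 + T) = 6²*(70 + 1/296) = 36*(20721/296) = 186489/74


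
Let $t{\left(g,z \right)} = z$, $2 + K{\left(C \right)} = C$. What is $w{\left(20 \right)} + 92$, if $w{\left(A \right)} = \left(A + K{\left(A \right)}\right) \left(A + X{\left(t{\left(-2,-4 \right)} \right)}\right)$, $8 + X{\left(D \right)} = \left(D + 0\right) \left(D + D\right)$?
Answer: $1764$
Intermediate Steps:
$K{\left(C \right)} = -2 + C$
$X{\left(D \right)} = -8 + 2 D^{2}$ ($X{\left(D \right)} = -8 + \left(D + 0\right) \left(D + D\right) = -8 + D 2 D = -8 + 2 D^{2}$)
$w{\left(A \right)} = \left(-2 + 2 A\right) \left(24 + A\right)$ ($w{\left(A \right)} = \left(A + \left(-2 + A\right)\right) \left(A - \left(8 - 2 \left(-4\right)^{2}\right)\right) = \left(-2 + 2 A\right) \left(A + \left(-8 + 2 \cdot 16\right)\right) = \left(-2 + 2 A\right) \left(A + \left(-8 + 32\right)\right) = \left(-2 + 2 A\right) \left(A + 24\right) = \left(-2 + 2 A\right) \left(24 + A\right)$)
$w{\left(20 \right)} + 92 = \left(-48 + 2 \cdot 20^{2} + 46 \cdot 20\right) + 92 = \left(-48 + 2 \cdot 400 + 920\right) + 92 = \left(-48 + 800 + 920\right) + 92 = 1672 + 92 = 1764$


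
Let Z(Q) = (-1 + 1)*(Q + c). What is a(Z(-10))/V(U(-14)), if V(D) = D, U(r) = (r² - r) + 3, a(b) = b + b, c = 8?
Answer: 0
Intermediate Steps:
Z(Q) = 0 (Z(Q) = (-1 + 1)*(Q + 8) = 0*(8 + Q) = 0)
a(b) = 2*b
U(r) = 3 + r² - r
a(Z(-10))/V(U(-14)) = (2*0)/(3 + (-14)² - 1*(-14)) = 0/(3 + 196 + 14) = 0/213 = 0*(1/213) = 0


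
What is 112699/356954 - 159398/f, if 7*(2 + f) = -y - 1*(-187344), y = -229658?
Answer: -3377789858/1431207063 ≈ -2.3601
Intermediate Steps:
f = 416988/7 (f = -2 + (-1*(-229658) - 1*(-187344))/7 = -2 + (229658 + 187344)/7 = -2 + (⅐)*417002 = -2 + 417002/7 = 416988/7 ≈ 59570.)
112699/356954 - 159398/f = 112699/356954 - 159398/416988/7 = 112699*(1/356954) - 159398*7/416988 = 112699/356954 - 557893/208494 = -3377789858/1431207063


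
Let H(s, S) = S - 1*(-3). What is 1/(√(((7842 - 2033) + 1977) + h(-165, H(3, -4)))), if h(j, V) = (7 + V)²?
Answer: √7822/7822 ≈ 0.011307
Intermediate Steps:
H(s, S) = 3 + S (H(s, S) = S + 3 = 3 + S)
1/(√(((7842 - 2033) + 1977) + h(-165, H(3, -4)))) = 1/(√(((7842 - 2033) + 1977) + (7 + (3 - 4))²)) = 1/(√((5809 + 1977) + (7 - 1)²)) = 1/(√(7786 + 6²)) = 1/(√(7786 + 36)) = 1/(√7822) = √7822/7822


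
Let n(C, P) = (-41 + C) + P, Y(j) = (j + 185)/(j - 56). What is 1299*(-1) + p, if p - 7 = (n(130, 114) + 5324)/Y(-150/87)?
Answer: -16119178/5315 ≈ -3032.8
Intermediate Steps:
Y(j) = (185 + j)/(-56 + j)
n(C, P) = -41 + C + P
p = -9214993/5315 (p = 7 + ((-41 + 130 + 114) + 5324)/(((185 - 150/87)/(-56 - 150/87))) = 7 + (203 + 5324)/(((185 - 150*1/87)/(-56 - 150*1/87))) = 7 + 5527/(((185 - 50/29)/(-56 - 50/29))) = 7 + 5527/(((5315/29)/(-1674/29))) = 7 + 5527/((-29/1674*5315/29)) = 7 + 5527/(-5315/1674) = 7 + 5527*(-1674/5315) = 7 - 9252198/5315 = -9214993/5315 ≈ -1733.8)
1299*(-1) + p = 1299*(-1) - 9214993/5315 = -1299 - 9214993/5315 = -16119178/5315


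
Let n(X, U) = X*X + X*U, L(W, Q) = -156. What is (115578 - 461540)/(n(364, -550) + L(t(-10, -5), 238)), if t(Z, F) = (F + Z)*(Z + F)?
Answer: 172981/33930 ≈ 5.0982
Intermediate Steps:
t(Z, F) = (F + Z)**2 (t(Z, F) = (F + Z)*(F + Z) = (F + Z)**2)
n(X, U) = X**2 + U*X
(115578 - 461540)/(n(364, -550) + L(t(-10, -5), 238)) = (115578 - 461540)/(364*(-550 + 364) - 156) = -345962/(364*(-186) - 156) = -345962/(-67704 - 156) = -345962/(-67860) = -345962*(-1/67860) = 172981/33930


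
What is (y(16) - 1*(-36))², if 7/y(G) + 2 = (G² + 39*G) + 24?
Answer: 1054885441/813604 ≈ 1296.6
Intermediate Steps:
y(G) = 7/(22 + G² + 39*G) (y(G) = 7/(-2 + ((G² + 39*G) + 24)) = 7/(-2 + (24 + G² + 39*G)) = 7/(22 + G² + 39*G))
(y(16) - 1*(-36))² = (7/(22 + 16² + 39*16) - 1*(-36))² = (7/(22 + 256 + 624) + 36)² = (7/902 + 36)² = (32479/902)² = 1054885441/813604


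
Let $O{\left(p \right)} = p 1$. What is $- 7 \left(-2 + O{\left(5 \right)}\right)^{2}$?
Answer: $-63$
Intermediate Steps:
$O{\left(p \right)} = p$
$- 7 \left(-2 + O{\left(5 \right)}\right)^{2} = - 7 \left(-2 + 5\right)^{2} = - 7 \cdot 3^{2} = \left(-7\right) 9 = -63$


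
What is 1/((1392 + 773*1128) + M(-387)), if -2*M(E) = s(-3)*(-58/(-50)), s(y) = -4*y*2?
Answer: 25/21833052 ≈ 1.1451e-6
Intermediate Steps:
s(y) = -8*y
M(E) = -348/25 (M(E) = -(-8*(-3))*(-58/(-50))/2 = -12*(-58*(-1/50)) = -12*29/25 = -½*696/25 = -348/25)
1/((1392 + 773*1128) + M(-387)) = 1/((1392 + 773*1128) - 348/25) = 1/((1392 + 871944) - 348/25) = 1/(873336 - 348/25) = 1/(21833052/25) = 25/21833052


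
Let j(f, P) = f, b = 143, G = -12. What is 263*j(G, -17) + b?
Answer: -3013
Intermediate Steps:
263*j(G, -17) + b = 263*(-12) + 143 = -3156 + 143 = -3013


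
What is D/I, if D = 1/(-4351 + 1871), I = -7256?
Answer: 1/17994880 ≈ 5.5571e-8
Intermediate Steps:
D = -1/2480 (D = 1/(-2480) = -1/2480 ≈ -0.00040323)
D/I = -1/2480/(-7256) = -1/2480*(-1/7256) = 1/17994880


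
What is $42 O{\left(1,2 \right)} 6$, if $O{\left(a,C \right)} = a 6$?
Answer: $1512$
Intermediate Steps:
$O{\left(a,C \right)} = 6 a$
$42 O{\left(1,2 \right)} 6 = 42 \cdot 6 \cdot 1 \cdot 6 = 42 \cdot 6 \cdot 6 = 252 \cdot 6 = 1512$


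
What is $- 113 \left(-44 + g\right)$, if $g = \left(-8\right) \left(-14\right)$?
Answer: $-7684$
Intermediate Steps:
$g = 112$
$- 113 \left(-44 + g\right) = - 113 \left(-44 + 112\right) = \left(-113\right) 68 = -7684$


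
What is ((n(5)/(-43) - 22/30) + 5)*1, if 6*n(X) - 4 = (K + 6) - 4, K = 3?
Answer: 5459/1290 ≈ 4.2318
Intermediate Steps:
n(X) = 3/2 (n(X) = ⅔ + ((3 + 6) - 4)/6 = ⅔ + (9 - 4)/6 = ⅔ + (⅙)*5 = ⅔ + ⅚ = 3/2)
((n(5)/(-43) - 22/30) + 5)*1 = (((3/2)/(-43) - 22/30) + 5)*1 = (((3/2)*(-1/43) - 22*1/30) + 5)*1 = ((-3/86 - 11/15) + 5)*1 = (-991/1290 + 5)*1 = (5459/1290)*1 = 5459/1290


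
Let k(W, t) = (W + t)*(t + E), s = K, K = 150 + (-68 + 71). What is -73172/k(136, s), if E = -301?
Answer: 18293/10693 ≈ 1.7107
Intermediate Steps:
K = 153 (K = 150 + 3 = 153)
s = 153
k(W, t) = (-301 + t)*(W + t) (k(W, t) = (W + t)*(t - 301) = (W + t)*(-301 + t) = (-301 + t)*(W + t))
-73172/k(136, s) = -73172/(153**2 - 301*136 - 301*153 + 136*153) = -73172/(23409 - 40936 - 46053 + 20808) = -73172/(-42772) = -73172*(-1/42772) = 18293/10693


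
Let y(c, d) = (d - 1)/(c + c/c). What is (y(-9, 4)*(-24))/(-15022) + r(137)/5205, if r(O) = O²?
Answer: 281901073/78189510 ≈ 3.6054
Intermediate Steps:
y(c, d) = (-1 + d)/(1 + c) (y(c, d) = (-1 + d)/(c + 1) = (-1 + d)/(1 + c))
(y(-9, 4)*(-24))/(-15022) + r(137)/5205 = (((-1 + 4)/(1 - 9))*(-24))/(-15022) + 137²/5205 = ((3/(-8))*(-24))*(-1/15022) + 18769*(1/5205) = (-⅛*3*(-24))*(-1/15022) + 18769/5205 = -3/8*(-24)*(-1/15022) + 18769/5205 = 9*(-1/15022) + 18769/5205 = -9/15022 + 18769/5205 = 281901073/78189510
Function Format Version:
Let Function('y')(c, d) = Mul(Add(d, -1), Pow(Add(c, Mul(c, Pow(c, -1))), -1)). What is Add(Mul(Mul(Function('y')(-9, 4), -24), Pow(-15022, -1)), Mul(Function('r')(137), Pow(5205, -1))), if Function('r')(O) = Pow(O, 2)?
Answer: Rational(281901073, 78189510) ≈ 3.6054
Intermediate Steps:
Function('y')(c, d) = Mul(Pow(Add(1, c), -1), Add(-1, d)) (Function('y')(c, d) = Mul(Add(-1, d), Pow(Add(c, 1), -1)) = Mul(Add(-1, d), Pow(Add(1, c), -1)) = Mul(Pow(Add(1, c), -1), Add(-1, d)))
Add(Mul(Mul(Function('y')(-9, 4), -24), Pow(-15022, -1)), Mul(Function('r')(137), Pow(5205, -1))) = Add(Mul(Mul(Mul(Pow(Add(1, -9), -1), Add(-1, 4)), -24), Pow(-15022, -1)), Mul(Pow(137, 2), Pow(5205, -1))) = Add(Mul(Mul(Mul(Pow(-8, -1), 3), -24), Rational(-1, 15022)), Mul(18769, Rational(1, 5205))) = Add(Mul(Mul(Mul(Rational(-1, 8), 3), -24), Rational(-1, 15022)), Rational(18769, 5205)) = Add(Mul(Mul(Rational(-3, 8), -24), Rational(-1, 15022)), Rational(18769, 5205)) = Add(Mul(9, Rational(-1, 15022)), Rational(18769, 5205)) = Add(Rational(-9, 15022), Rational(18769, 5205)) = Rational(281901073, 78189510)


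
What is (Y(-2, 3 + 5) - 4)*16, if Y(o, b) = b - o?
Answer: 96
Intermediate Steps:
(Y(-2, 3 + 5) - 4)*16 = (((3 + 5) - 1*(-2)) - 4)*16 = ((8 + 2) - 4)*16 = (10 - 4)*16 = 6*16 = 96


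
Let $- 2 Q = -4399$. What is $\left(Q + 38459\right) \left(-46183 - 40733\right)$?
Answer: $-3533874186$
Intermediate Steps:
$Q = \frac{4399}{2}$ ($Q = \left(- \frac{1}{2}\right) \left(-4399\right) = \frac{4399}{2} \approx 2199.5$)
$\left(Q + 38459\right) \left(-46183 - 40733\right) = \left(\frac{4399}{2} + 38459\right) \left(-46183 - 40733\right) = \frac{81317}{2} \left(-86916\right) = -3533874186$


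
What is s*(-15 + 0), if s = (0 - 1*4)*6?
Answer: 360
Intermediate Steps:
s = -24 (s = (0 - 4)*6 = -4*6 = -24)
s*(-15 + 0) = -24*(-15 + 0) = -24*(-15) = 360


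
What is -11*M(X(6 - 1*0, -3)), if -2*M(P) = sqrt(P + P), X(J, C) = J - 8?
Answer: 11*I ≈ 11.0*I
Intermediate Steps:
X(J, C) = -8 + J
M(P) = -sqrt(2)*sqrt(P)/2 (M(P) = -sqrt(P + P)/2 = -sqrt(2)*sqrt(P)/2)
-11*M(X(6 - 1*0, -3)) = -(-11)*sqrt(2)*sqrt(-8 + (6 - 1*0))/2 = -(-11)*sqrt(2)*sqrt(-8 + (6 + 0))/2 = -(-11)*sqrt(2)*sqrt(-8 + 6)/2 = -(-11)*sqrt(2)*sqrt(-2)/2 = -(-11)*sqrt(2)*I*sqrt(2)/2 = -(-11)*I = 11*I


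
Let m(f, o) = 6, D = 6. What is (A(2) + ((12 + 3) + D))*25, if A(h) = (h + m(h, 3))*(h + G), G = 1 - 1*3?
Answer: 525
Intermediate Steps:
G = -2 (G = 1 - 3 = -2)
A(h) = (-2 + h)*(6 + h) (A(h) = (h + 6)*(h - 2) = (6 + h)*(-2 + h) = (-2 + h)*(6 + h))
(A(2) + ((12 + 3) + D))*25 = ((-12 + 2² + 4*2) + ((12 + 3) + 6))*25 = ((-12 + 4 + 8) + (15 + 6))*25 = (0 + 21)*25 = 21*25 = 525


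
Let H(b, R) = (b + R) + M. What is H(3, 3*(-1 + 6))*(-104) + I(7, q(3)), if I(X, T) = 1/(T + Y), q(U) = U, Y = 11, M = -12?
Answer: -8735/14 ≈ -623.93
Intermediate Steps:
H(b, R) = -12 + R + b (H(b, R) = (b + R) - 12 = (R + b) - 12 = -12 + R + b)
I(X, T) = 1/(11 + T) (I(X, T) = 1/(T + 11) = 1/(11 + T))
H(3, 3*(-1 + 6))*(-104) + I(7, q(3)) = (-12 + 3*(-1 + 6) + 3)*(-104) + 1/(11 + 3) = (-12 + 3*5 + 3)*(-104) + 1/14 = (-12 + 15 + 3)*(-104) + 1/14 = 6*(-104) + 1/14 = -624 + 1/14 = -8735/14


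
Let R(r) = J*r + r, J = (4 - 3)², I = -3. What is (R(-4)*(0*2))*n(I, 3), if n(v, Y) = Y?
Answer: 0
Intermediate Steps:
J = 1 (J = 1² = 1)
R(r) = 2*r (R(r) = 1*r + r = r + r = 2*r)
(R(-4)*(0*2))*n(I, 3) = ((2*(-4))*(0*2))*3 = -8*0*3 = 0*3 = 0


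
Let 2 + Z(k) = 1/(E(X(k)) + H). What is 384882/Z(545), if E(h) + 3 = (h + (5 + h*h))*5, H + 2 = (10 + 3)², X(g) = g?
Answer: -572719426398/2976077 ≈ -1.9244e+5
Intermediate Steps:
H = 167 (H = -2 + (10 + 3)² = -2 + 13² = -2 + 169 = 167)
E(h) = 22 + 5*h + 5*h² (E(h) = -3 + (h + (5 + h*h))*5 = -3 + (h + (5 + h²))*5 = -3 + (5 + h + h²)*5 = -3 + (25 + 5*h + 5*h²) = 22 + 5*h + 5*h²)
Z(k) = -2 + 1/(189 + 5*k + 5*k²) (Z(k) = -2 + 1/((22 + 5*k + 5*k²) + 167) = -2 + 1/(189 + 5*k + 5*k²))
384882/Z(545) = 384882/(((-377 - 10*545 - 10*545²)/(189 + 5*545 + 5*545²))) = 384882/(((-377 - 5450 - 10*297025)/(189 + 2725 + 5*297025))) = 384882/(((-377 - 5450 - 2970250)/(189 + 2725 + 1485125))) = 384882/((-2976077/1488039)) = 384882/(((1/1488039)*(-2976077))) = 384882/(-2976077/1488039) = 384882*(-1488039/2976077) = -572719426398/2976077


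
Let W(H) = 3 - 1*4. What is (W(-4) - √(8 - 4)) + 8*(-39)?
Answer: -315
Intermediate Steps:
W(H) = -1 (W(H) = 3 - 4 = -1)
(W(-4) - √(8 - 4)) + 8*(-39) = (-1 - √(8 - 4)) + 8*(-39) = (-1 - √4) - 312 = (-1 - 1*2) - 312 = (-1 - 2) - 312 = -3 - 312 = -315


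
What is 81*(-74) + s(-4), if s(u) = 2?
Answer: -5992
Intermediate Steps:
81*(-74) + s(-4) = 81*(-74) + 2 = -5994 + 2 = -5992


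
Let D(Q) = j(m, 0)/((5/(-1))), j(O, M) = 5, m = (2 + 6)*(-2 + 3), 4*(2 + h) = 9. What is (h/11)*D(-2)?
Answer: -1/44 ≈ -0.022727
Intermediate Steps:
h = ¼ (h = -2 + (¼)*9 = -2 + 9/4 = ¼ ≈ 0.25000)
m = 8 (m = 8*1 = 8)
D(Q) = -1 (D(Q) = 5/((5/(-1))) = 5/((5*(-1))) = 5/(-5) = 5*(-⅕) = -1)
(h/11)*D(-2) = ((¼)/11)*(-1) = ((¼)*(1/11))*(-1) = (1/44)*(-1) = -1/44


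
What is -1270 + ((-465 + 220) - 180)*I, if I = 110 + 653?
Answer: -325545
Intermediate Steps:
I = 763
-1270 + ((-465 + 220) - 180)*I = -1270 + ((-465 + 220) - 180)*763 = -1270 + (-245 - 180)*763 = -1270 - 425*763 = -1270 - 324275 = -325545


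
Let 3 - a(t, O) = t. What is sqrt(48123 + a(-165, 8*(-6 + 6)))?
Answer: sqrt(48291) ≈ 219.75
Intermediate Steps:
a(t, O) = 3 - t
sqrt(48123 + a(-165, 8*(-6 + 6))) = sqrt(48123 + (3 - 1*(-165))) = sqrt(48123 + (3 + 165)) = sqrt(48123 + 168) = sqrt(48291)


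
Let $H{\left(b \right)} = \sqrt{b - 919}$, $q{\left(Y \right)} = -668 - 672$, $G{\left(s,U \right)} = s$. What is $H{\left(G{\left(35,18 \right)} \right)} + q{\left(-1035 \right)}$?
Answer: $-1340 + 2 i \sqrt{221} \approx -1340.0 + 29.732 i$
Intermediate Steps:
$q{\left(Y \right)} = -1340$
$H{\left(b \right)} = \sqrt{-919 + b}$
$H{\left(G{\left(35,18 \right)} \right)} + q{\left(-1035 \right)} = \sqrt{-919 + 35} - 1340 = \sqrt{-884} - 1340 = 2 i \sqrt{221} - 1340 = -1340 + 2 i \sqrt{221}$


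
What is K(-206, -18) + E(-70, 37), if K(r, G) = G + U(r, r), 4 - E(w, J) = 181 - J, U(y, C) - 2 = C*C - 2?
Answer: 42278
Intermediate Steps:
U(y, C) = C² (U(y, C) = 2 + (C*C - 2) = 2 + (C² - 2) = 2 + (-2 + C²) = C²)
E(w, J) = -177 + J (E(w, J) = 4 - (181 - J) = 4 + (-181 + J) = -177 + J)
K(r, G) = G + r²
K(-206, -18) + E(-70, 37) = (-18 + (-206)²) + (-177 + 37) = (-18 + 42436) - 140 = 42418 - 140 = 42278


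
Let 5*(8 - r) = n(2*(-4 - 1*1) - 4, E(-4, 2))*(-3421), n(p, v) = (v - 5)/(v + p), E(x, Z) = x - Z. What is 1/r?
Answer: 100/38431 ≈ 0.0026021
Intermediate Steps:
n(p, v) = (-5 + v)/(p + v)
r = 38431/100 (r = 8 - (-5 + (-4 - 1*2))/((2*(-4 - 1*1) - 4) + (-4 - 1*2))*(-3421)/5 = 8 - (-5 + (-4 - 2))/((2*(-4 - 1) - 4) + (-4 - 2))*(-3421)/5 = 8 - (-5 - 6)/((2*(-5) - 4) - 6)*(-3421)/5 = 8 - -11/((-10 - 4) - 6)*(-3421)/5 = 8 - -11/(-14 - 6)*(-3421)/5 = 8 - -11/(-20)*(-3421)/5 = 8 - (-1/20*(-11))*(-3421)/5 = 8 - 11*(-3421)/100 = 8 - ⅕*(-37631/20) = 8 + 37631/100 = 38431/100 ≈ 384.31)
1/r = 1/(38431/100) = 100/38431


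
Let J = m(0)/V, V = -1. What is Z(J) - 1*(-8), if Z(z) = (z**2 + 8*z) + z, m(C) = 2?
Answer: -6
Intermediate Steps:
J = -2 (J = 2/(-1) = 2*(-1) = -2)
Z(z) = z**2 + 9*z
Z(J) - 1*(-8) = -2*(9 - 2) - 1*(-8) = -2*7 + 8 = -14 + 8 = -6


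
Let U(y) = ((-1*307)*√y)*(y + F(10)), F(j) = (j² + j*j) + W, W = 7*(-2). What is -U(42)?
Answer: 69996*√42 ≈ 4.5363e+5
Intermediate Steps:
W = -14
F(j) = -14 + 2*j² (F(j) = (j² + j*j) - 14 = (j² + j²) - 14 = 2*j² - 14 = -14 + 2*j²)
U(y) = -307*√y*(186 + y) (U(y) = ((-1*307)*√y)*(y + (-14 + 2*10²)) = (-307*√y)*(y + (-14 + 2*100)) = (-307*√y)*(y + (-14 + 200)) = (-307*√y)*(y + 186) = (-307*√y)*(186 + y) = -307*√y*(186 + y))
-U(42) = -307*√42*(-186 - 1*42) = -307*√42*(-186 - 42) = -307*√42*(-228) = -(-69996)*√42 = 69996*√42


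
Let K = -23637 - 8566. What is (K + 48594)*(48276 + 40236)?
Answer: 1450800192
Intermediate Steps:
K = -32203
(K + 48594)*(48276 + 40236) = (-32203 + 48594)*(48276 + 40236) = 16391*88512 = 1450800192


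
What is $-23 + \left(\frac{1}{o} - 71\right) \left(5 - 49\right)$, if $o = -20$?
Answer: $\frac{15516}{5} \approx 3103.2$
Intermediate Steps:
$-23 + \left(\frac{1}{o} - 71\right) \left(5 - 49\right) = -23 + \left(\frac{1}{-20} - 71\right) \left(5 - 49\right) = -23 + \left(- \frac{1}{20} - 71\right) \left(-44\right) = -23 - - \frac{15631}{5} = -23 + \frac{15631}{5} = \frac{15516}{5}$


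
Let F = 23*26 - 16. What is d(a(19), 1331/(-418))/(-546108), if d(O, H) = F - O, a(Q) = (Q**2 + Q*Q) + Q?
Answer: 53/182036 ≈ 0.00029115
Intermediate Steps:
a(Q) = Q + 2*Q**2 (a(Q) = (Q**2 + Q**2) + Q = 2*Q**2 + Q = Q + 2*Q**2)
F = 582 (F = 598 - 16 = 582)
d(O, H) = 582 - O
d(a(19), 1331/(-418))/(-546108) = (582 - 19*(1 + 2*19))/(-546108) = (582 - 19*(1 + 38))*(-1/546108) = (582 - 19*39)*(-1/546108) = (582 - 1*741)*(-1/546108) = (582 - 741)*(-1/546108) = -159*(-1/546108) = 53/182036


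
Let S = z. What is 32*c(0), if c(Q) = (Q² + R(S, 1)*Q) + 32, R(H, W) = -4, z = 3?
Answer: 1024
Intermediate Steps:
S = 3
c(Q) = 32 + Q² - 4*Q (c(Q) = (Q² - 4*Q) + 32 = 32 + Q² - 4*Q)
32*c(0) = 32*(32 + 0² - 4*0) = 32*(32 + 0 + 0) = 32*32 = 1024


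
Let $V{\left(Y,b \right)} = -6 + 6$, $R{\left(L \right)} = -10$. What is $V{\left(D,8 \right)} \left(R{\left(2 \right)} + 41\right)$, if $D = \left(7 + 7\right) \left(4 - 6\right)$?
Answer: $0$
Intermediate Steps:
$D = -28$ ($D = 14 \left(-2\right) = -28$)
$V{\left(Y,b \right)} = 0$
$V{\left(D,8 \right)} \left(R{\left(2 \right)} + 41\right) = 0 \left(-10 + 41\right) = 0 \cdot 31 = 0$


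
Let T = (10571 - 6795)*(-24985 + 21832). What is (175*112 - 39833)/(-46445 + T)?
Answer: 20233/11952173 ≈ 0.0016928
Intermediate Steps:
T = -11905728 (T = 3776*(-3153) = -11905728)
(175*112 - 39833)/(-46445 + T) = (175*112 - 39833)/(-46445 - 11905728) = (19600 - 39833)/(-11952173) = -20233*(-1/11952173) = 20233/11952173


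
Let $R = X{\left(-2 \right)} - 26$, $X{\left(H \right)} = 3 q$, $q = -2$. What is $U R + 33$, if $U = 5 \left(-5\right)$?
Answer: $833$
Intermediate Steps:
$U = -25$
$X{\left(H \right)} = -6$ ($X{\left(H \right)} = 3 \left(-2\right) = -6$)
$R = -32$ ($R = -6 - 26 = -32$)
$U R + 33 = \left(-25\right) \left(-32\right) + 33 = 800 + 33 = 833$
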